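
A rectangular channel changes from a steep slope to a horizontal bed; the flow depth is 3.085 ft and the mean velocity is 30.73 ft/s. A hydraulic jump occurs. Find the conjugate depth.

Fr₁ = V₁/√(g·y₁) = 30.73/√(32.2×3.085) = 3.083.
Conjugate-depth relation: y₂/y₁ = ½[√(1 + 8Fr₁²) − 1] = ½[√77.051 − 1] = 3.889.
y₂ = 3.889 × 3.085 = 12.00 ft.

y₂ = 12.00 ft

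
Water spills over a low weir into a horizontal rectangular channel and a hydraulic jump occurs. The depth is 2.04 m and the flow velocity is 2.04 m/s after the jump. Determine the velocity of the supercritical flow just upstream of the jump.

Fr₂ = V₂/√(g·y₂) = 2.04/√(9.81×2.04) = 0.456.
From the momentum equation (using Fr₂), y₁/y₂ = ½[√(1 + 8Fr₂²) − 1] = ½[√2.664 − 1] = 0.316.
y₁ = 0.316 × 2.04 = 0.645 m.
V₁ = q/y₁ = 4.16/0.645 = 6.46 m/s.

V₁ = 6.46 m/s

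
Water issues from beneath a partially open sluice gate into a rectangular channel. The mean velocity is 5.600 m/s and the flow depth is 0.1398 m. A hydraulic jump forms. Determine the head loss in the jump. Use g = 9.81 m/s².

ΔE = 0.8196 m

Fr₁ = V₁/√(g·y₁) = 5.600/√(9.81×0.1398) = 4.782.
From the momentum equation for a rectangular channel, y₂/y₁ = ½[√(1 + 8Fr₁²) − 1] = ½[√183.93 − 1] = 6.281.
y₂ = 6.281 × 0.1398 = 0.8781 m.
q = V₁·y₁ = 5.600 × 0.1398 = 0.7829 m²/s. V₂ = q/y₂ = 0.7829/0.8781 = 0.8916 m/s. E₁ = y₁ + V₁²/2g = 1.738 m; E₂ = y₂ + V₂²/2g = 0.9186 m. ΔE = E₁ − E₂ = 0.8196 m.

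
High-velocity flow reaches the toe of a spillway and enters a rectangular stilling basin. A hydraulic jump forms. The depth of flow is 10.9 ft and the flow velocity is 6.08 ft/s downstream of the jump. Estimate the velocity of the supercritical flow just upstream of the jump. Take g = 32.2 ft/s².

Fr₂ = V₂/√(g·y₂) = 6.08/√(32.2×10.9) = 0.325.
Applying the sequent-depth relation in reverse, y₁/y₂ = ½[√(1 + 8Fr₂²) − 1] = ½[√1.843 − 1] = 0.179.
y₁ = 0.179 × 10.9 = 1.95 ft.
V₁ = q/y₁ = 66.3/1.95 = 34.0 ft/s.

V₁ = 34.0 ft/s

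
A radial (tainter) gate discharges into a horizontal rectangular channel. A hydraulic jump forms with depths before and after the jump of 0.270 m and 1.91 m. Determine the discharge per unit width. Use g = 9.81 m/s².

For a rectangular channel the momentum equation gives q² = ½·g·y₁·y₂·(y₁ + y₂) = ½×9.81×0.270×1.91×2.18 = 5.51.
q = √5.51 = 2.35 m²/s.

q = 2.35 m²/s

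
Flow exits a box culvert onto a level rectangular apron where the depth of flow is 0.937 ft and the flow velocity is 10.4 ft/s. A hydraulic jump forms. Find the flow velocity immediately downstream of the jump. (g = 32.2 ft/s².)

Fr₁ = V₁/√(g·y₁) = 10.4/√(32.2×0.937) = 1.89.
Bélanger equation: y₂/y₁ = ½[√(1 + 8Fr₁²) − 1] = ½[√29.68 − 1] = 2.22.
y₂ = 2.22 × 0.937 = 2.08 ft.
q = V₁·y₁ = 10.4 × 0.937 = 9.74 ft²/s.
V₂ = q/y₂ = 9.74/2.08 = 4.68 ft/s.

V₂ = 4.68 ft/s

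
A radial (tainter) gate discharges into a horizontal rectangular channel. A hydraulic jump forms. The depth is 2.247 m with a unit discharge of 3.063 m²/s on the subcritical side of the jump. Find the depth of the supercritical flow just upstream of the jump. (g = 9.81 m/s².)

V₂ = q/y₂ = 3.063/2.247 = 1.363 m/s; Fr₂ = V₂/√(g·y₂) = 0.2903.
The Bélanger relation is symmetric: y₁/y₂ = ½[√(1 + 8Fr₂²) − 1] = ½[√1.6744 − 1] = 0.1470.
y₁ = 0.1470 × 2.247 = 0.3303 m.

y₁ = 0.3303 m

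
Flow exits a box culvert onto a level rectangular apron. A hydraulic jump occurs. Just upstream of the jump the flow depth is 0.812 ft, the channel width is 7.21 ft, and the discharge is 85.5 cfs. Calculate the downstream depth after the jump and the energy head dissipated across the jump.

y₂ = 2.90 ft; ΔE = 0.965 ft

q = Q/b = 85.5/7.21 = 11.9 ft²/s; V₁ = q/y₁ = 14.6 ft/s. Fr₁ = V₁/√(g·y₁) = 2.86.
By Bélanger, y₂/y₁ = ½[√(1 + 8Fr₁²) − 1] = ½[√66.26 − 1] = 3.57.
y₂ = 3.57 × 0.812 = 2.90 ft.
V₂ = q/y₂ = 11.9/2.90 = 4.09 ft/s. E₁ = y₁ + V₁²/2g = 4.12 ft; E₂ = y₂ + V₂²/2g = 3.16 ft. ΔE = E₁ − E₂ = 0.965 ft.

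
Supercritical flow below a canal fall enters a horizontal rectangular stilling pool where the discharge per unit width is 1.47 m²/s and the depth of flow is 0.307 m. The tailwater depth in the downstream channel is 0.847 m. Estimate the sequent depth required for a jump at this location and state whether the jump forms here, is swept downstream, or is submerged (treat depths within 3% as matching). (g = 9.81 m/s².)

y₂ = 1.05 m; the jump is swept downstream

V₁ = q/y₁ = 1.47/0.307 = 4.79 m/s. Fr₁ = V₁/√(g·y₁) = 4.79/√(9.81×0.307) = 2.76.
By Bélanger, y₂/y₁ = ½[√(1 + 8Fr₁²) − 1] = ½[√61.90 − 1] = 3.43.
y₂ = 3.43 × 0.307 = 1.05 m.
Tailwater y_tw = 0.847 m: y_tw < y₂, so the jump is swept downstream.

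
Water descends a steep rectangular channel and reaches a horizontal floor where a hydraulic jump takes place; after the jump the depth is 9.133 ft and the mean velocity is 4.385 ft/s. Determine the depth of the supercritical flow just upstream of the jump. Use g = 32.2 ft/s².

Fr₂ = V₂/√(g·y₂) = 4.385/√(32.2×9.133) = 0.2557.
The Bélanger relation is symmetric: y₁/y₂ = ½[√(1 + 8Fr₂²) − 1] = ½[√1.5231 − 1] = 0.1171.
y₁ = 0.1171 × 9.133 = 1.069 ft.

y₁ = 1.069 ft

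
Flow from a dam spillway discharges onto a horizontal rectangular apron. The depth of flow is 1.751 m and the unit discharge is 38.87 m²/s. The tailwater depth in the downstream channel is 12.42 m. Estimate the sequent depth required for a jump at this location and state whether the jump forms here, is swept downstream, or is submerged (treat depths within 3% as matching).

V₁ = q/y₁ = 38.87/1.751 = 22.20 m/s. Fr₁ = V₁/√(g·y₁) = 22.20/√(9.81×1.751) = 5.356.
Conjugate-depth relation: y₂/y₁ = ½[√(1 + 8Fr₁²) − 1] = ½[√230.50 − 1] = 7.091.
y₂ = 7.091 × 1.751 = 12.42 m.
Tailwater y_tw = 12.42 m: y_tw ≈ y₂, so the jump forms here.

y₂ = 12.42 m; the jump forms here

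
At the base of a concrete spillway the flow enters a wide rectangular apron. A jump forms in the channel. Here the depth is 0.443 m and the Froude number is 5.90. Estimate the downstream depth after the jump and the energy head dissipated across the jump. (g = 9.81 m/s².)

y₂ = 3.48 m; ΔE = 4.55 m

Fr₁ = 5.90 (given).
Conjugate-depth relation: y₂/y₁ = ½[√(1 + 8Fr₁²) − 1] = ½[√279.5 − 1] = 7.86.
y₂ = 7.86 × 0.443 = 3.48 m.
Head loss: ΔE = (y₂ − y₁)³/(4y₁y₂) = (3.48 − 0.443)³/(4×0.443×3.48) = 28.1/6.17 = 4.55 m.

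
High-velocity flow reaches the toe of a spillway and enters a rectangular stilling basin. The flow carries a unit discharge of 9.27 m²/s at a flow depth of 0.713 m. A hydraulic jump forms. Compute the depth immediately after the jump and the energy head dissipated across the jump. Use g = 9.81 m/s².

y₂ = 4.61 m; ΔE = 4.51 m

V₁ = q/y₁ = 9.27/0.713 = 13.0 m/s. Fr₁ = V₁/√(g·y₁) = 13.0/√(9.81×0.713) = 4.92.
Bélanger equation: y₂/y₁ = ½[√(1 + 8Fr₁²) − 1] = ½[√194.3 − 1] = 6.47.
y₂ = 6.47 × 0.713 = 4.61 m.
V₂ = q/y₂ = 9.27/4.61 = 2.01 m/s. E₁ = y₁ + V₁²/2g = 9.33 m; E₂ = y₂ + V₂²/2g = 4.82 m. ΔE = E₁ − E₂ = 4.51 m.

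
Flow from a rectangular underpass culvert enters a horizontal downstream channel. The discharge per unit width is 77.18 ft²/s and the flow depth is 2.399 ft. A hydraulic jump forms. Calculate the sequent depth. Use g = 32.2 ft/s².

V₁ = q/y₁ = 77.18/2.399 = 32.17 ft/s. Fr₁ = V₁/√(g·y₁) = 32.17/√(32.2×2.399) = 3.660.
Conjugate-depth relation: y₂/y₁ = ½[√(1 + 8Fr₁²) − 1] = ½[√108.19 − 1] = 4.701.
y₂ = 4.701 × 2.399 = 11.28 ft.

y₂ = 11.28 ft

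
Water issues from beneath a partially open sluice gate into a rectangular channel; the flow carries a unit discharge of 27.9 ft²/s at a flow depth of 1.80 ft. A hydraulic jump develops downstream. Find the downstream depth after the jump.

V₁ = q/y₁ = 27.9/1.80 = 15.5 ft/s. Fr₁ = V₁/√(g·y₁) = 15.5/√(32.2×1.80) = 2.04.
Conjugate-depth relation: y₂/y₁ = ½[√(1 + 8Fr₁²) − 1] = ½[√34.16 − 1] = 2.42.
y₂ = 2.42 × 1.80 = 4.36 ft.

y₂ = 4.36 ft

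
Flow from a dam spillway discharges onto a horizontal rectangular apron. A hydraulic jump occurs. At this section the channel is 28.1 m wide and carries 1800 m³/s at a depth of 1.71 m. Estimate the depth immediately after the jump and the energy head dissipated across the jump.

q = Q/b = 1800/28.1 = 64.1 m²/s; V₁ = q/y₁ = 37.5 m/s. Fr₁ = V₁/√(g·y₁) = 9.15.
Conjugate-depth relation: y₂/y₁ = ½[√(1 + 8Fr₁²) − 1] = ½[√670.2 − 1] = 12.4.
y₂ = 12.4 × 1.71 = 21.3 m.
V₂ = q/y₂ = 64.1/21.3 = 3.01 m/s. E₁ = y₁ + V₁²/2g = 73.2 m; E₂ = y₂ + V₂²/2g = 21.7 m. ΔE = E₁ − E₂ = 51.5 m.

y₂ = 21.3 m; ΔE = 51.5 m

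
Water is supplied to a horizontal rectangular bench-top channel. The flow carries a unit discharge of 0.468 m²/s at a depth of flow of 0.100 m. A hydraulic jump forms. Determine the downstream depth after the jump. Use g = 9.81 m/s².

y₂ = 0.620 m

V₁ = q/y₁ = 0.468/0.100 = 4.68 m/s. Fr₁ = V₁/√(g·y₁) = 4.68/√(9.81×0.100) = 4.73.
Conjugate-depth relation: y₂/y₁ = ½[√(1 + 8Fr₁²) − 1] = ½[√179.6 − 1] = 6.20.
y₂ = 6.20 × 0.100 = 0.620 m.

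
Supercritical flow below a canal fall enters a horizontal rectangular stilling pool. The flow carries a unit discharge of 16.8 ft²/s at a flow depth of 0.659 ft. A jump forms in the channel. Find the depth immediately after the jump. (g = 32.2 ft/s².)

y₂ = 4.84 ft

V₁ = q/y₁ = 16.8/0.659 = 25.5 ft/s. Fr₁ = V₁/√(g·y₁) = 25.5/√(32.2×0.659) = 5.53.
Sequent-depth ratio: y₂/y₁ = ½[√(1 + 8Fr₁²) − 1] = ½[√246.0 − 1] = 7.34.
y₂ = 7.34 × 0.659 = 4.84 ft.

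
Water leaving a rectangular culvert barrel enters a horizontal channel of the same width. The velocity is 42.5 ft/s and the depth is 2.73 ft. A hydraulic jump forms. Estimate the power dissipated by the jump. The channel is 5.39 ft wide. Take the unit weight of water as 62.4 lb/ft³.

Fr₁ = V₁/√(g·y₁) = 42.5/√(32.2×2.73) = 4.53.
Sequent-depth ratio: y₂/y₁ = ½[√(1 + 8Fr₁²) − 1] = ½[√165.4 − 1] = 5.93.
y₂ = 5.93 × 2.73 = 16.2 ft.
q = V₁·y₁ = 42.5 × 2.73 = 116 ft²/s. V₂ = q/y₂ = 116/16.2 = 7.17 ft/s. E₁ = y₁ + V₁²/2g = 30.8 ft; E₂ = y₂ + V₂²/2g = 17.0 ft. ΔE = E₁ − E₂ = 13.8 ft.
Q = q·b = 116 × 5.39 = 625 cfs. P = γ·Q·ΔE/550 = 62.4 × 625 × 13.8 / 550 = 978 hp.

P = 978 hp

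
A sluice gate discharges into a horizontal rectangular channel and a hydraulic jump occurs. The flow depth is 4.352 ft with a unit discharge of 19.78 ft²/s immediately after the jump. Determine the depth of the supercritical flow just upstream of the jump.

V₂ = q/y₂ = 19.78/4.352 = 4.545 ft/s; Fr₂ = V₂/√(g·y₂) = 0.3839.
Since the conjugate-depth ratio holds either way, y₁/y₂ = ½[√(1 + 8Fr₂²) − 1] = ½[√2.1793 − 1] = 0.2381.
y₁ = 0.2381 × 4.352 = 1.036 ft.

y₁ = 1.036 ft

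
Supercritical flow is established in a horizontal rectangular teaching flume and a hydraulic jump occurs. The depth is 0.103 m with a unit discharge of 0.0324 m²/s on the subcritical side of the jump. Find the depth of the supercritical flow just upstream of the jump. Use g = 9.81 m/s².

y₁ = 0.0173 m

V₂ = q/y₂ = 0.0324/0.103 = 0.315 m/s; Fr₂ = V₂/√(g·y₂) = 0.313.
The Bélanger relation is symmetric: y₁/y₂ = ½[√(1 + 8Fr₂²) − 1] = ½[√1.783 − 1] = 0.168.
y₁ = 0.168 × 0.103 = 0.0173 m.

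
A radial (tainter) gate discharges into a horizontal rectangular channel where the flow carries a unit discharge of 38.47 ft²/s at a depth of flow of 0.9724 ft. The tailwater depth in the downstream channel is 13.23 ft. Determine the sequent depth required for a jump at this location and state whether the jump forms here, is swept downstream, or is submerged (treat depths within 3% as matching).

y₂ = 9.249 ft; the jump is submerged

V₁ = q/y₁ = 38.47/0.9724 = 39.56 ft/s. Fr₁ = V₁/√(g·y₁) = 39.56/√(32.2×0.9724) = 7.070.
Conjugate-depth relation: y₂/y₁ = ½[√(1 + 8Fr₁²) − 1] = ½[√400.89 − 1] = 9.511.
y₂ = 9.511 × 0.9724 = 9.249 ft.
Tailwater y_tw = 13.23 ft: y_tw > y₂, so the jump is submerged.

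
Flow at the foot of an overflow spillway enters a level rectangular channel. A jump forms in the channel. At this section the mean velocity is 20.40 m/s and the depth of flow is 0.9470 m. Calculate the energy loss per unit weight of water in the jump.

Fr₁ = V₁/√(g·y₁) = 20.40/√(9.81×0.9470) = 6.693.
Conjugate-depth relation: y₂/y₁ = ½[√(1 + 8Fr₁²) − 1] = ½[√359.37 − 1] = 8.979.
y₂ = 8.979 × 0.9470 = 8.503 m.
q = V₁·y₁ = 20.40 × 0.9470 = 19.32 m²/s. V₂ = q/y₂ = 19.32/8.503 = 2.272 m/s. E₁ = y₁ + V₁²/2g = 22.16 m; E₂ = y₂ + V₂²/2g = 8.766 m. ΔE = E₁ − E₂ = 13.39 m.

ΔE = 13.39 m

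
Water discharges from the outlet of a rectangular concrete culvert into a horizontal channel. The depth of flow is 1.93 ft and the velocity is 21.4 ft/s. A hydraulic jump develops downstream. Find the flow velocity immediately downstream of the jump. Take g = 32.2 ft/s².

V₂ = 6.35 ft/s

Fr₁ = V₁/√(g·y₁) = 21.4/√(32.2×1.93) = 2.71.
From the momentum equation for a rectangular channel, y₂/y₁ = ½[√(1 + 8Fr₁²) − 1] = ½[√59.95 − 1] = 3.37.
y₂ = 3.37 × 1.93 = 6.51 ft.
q = V₁·y₁ = 21.4 × 1.93 = 41.3 ft²/s.
V₂ = q/y₂ = 41.3/6.51 = 6.35 ft/s.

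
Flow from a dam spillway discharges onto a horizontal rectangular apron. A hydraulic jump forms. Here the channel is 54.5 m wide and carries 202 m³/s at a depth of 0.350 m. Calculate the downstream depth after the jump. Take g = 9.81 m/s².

y₂ = 2.66 m

q = Q/b = 202/54.5 = 3.71 m²/s; V₁ = q/y₁ = 10.6 m/s. Fr₁ = V₁/√(g·y₁) = 5.72.
By Bélanger, y₂/y₁ = ½[√(1 + 8Fr₁²) − 1] = ½[√262.3 − 1] = 7.60.
y₂ = 7.60 × 0.350 = 2.66 m.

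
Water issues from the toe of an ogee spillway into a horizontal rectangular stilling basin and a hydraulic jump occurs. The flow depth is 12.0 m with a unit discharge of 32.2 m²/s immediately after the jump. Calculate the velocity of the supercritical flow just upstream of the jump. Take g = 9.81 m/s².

V₂ = q/y₂ = 32.2/12.0 = 2.68 m/s; Fr₂ = V₂/√(g·y₂) = 0.247.
From the momentum equation (using Fr₂), y₁/y₂ = ½[√(1 + 8Fr₂²) − 1] = ½[√1.489 − 1] = 0.110.
y₁ = 0.110 × 12.0 = 1.32 m.
V₁ = q/y₁ = 32.2/1.32 = 24.4 m/s.

V₁ = 24.4 m/s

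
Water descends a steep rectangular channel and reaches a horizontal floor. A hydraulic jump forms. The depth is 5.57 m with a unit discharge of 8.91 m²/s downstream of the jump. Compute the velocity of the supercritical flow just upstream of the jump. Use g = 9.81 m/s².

V₁ = 18.6 m/s

V₂ = q/y₂ = 8.91/5.57 = 1.60 m/s; Fr₂ = V₂/√(g·y₂) = 0.216.
From the momentum equation (using Fr₂), y₁/y₂ = ½[√(1 + 8Fr₂²) − 1] = ½[√1.375 − 1] = 0.0862.
y₁ = 0.0862 × 5.57 = 0.480 m.
V₁ = q/y₁ = 8.91/0.480 = 18.6 m/s.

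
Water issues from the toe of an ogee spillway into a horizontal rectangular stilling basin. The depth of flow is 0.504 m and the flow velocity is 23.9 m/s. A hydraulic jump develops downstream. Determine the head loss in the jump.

ΔE = 22.1 m

Fr₁ = V₁/√(g·y₁) = 23.9/√(9.81×0.504) = 10.7.
From the momentum equation for a rectangular channel, y₂/y₁ = ½[√(1 + 8Fr₁²) − 1] = ½[√925.2 − 1] = 14.7.
y₂ = 14.7 × 0.504 = 7.41 m.
Head loss: ΔE = (y₂ − y₁)³/(4y₁y₂) = (7.41 − 0.504)³/(4×0.504×7.41) = 330/14.9 = 22.1 m.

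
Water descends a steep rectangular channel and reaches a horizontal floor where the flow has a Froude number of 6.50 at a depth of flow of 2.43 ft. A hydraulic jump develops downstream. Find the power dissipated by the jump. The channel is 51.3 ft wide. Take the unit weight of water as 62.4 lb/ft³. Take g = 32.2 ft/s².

P = 25966 hp

Fr₁ = 6.50 (given).
By Bélanger, y₂/y₁ = ½[√(1 + 8Fr₁²) − 1] = ½[√339.0 − 1] = 8.71.
y₂ = 8.71 × 2.43 = 21.2 ft.
Head loss: ΔE = (y₂ − y₁)³/(4y₁y₂) = (21.2 − 2.43)³/(4×2.43×21.2) = 6566/206 = 31.9 ft.
V₁ = Fr₁·√(g·y₁) = 6.50×√(32.2×2.43) = 57.5 ft/s; q = V₁·y₁ = 140 ft²/s. Q = q·b = 140 × 51.3 = 7168 cfs. P = γ·Q·ΔE/550 = 62.4 × 7168 × 31.9 / 550 = 25966 hp.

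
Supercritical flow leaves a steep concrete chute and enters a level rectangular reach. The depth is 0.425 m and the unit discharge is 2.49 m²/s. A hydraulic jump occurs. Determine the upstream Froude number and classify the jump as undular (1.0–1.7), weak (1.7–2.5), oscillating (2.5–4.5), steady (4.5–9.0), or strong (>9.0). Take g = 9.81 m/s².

V₁ = q/y₁ = 2.49/0.425 = 5.86 m/s. Fr₁ = V₁/√(g·y₁) = 5.86/√(9.81×0.425) = 2.87.
Fr₁ = 2.87 lies in the oscillating range.

Fr₁ = 2.87; oscillating jump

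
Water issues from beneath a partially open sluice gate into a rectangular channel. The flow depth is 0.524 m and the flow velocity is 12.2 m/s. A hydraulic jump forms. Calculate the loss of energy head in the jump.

Fr₁ = V₁/√(g·y₁) = 12.2/√(9.81×0.524) = 5.38.
Bélanger equation: y₂/y₁ = ½[√(1 + 8Fr₁²) − 1] = ½[√232.6 − 1] = 7.13.
y₂ = 7.13 × 0.524 = 3.73 m.
q = V₁·y₁ = 12.2 × 0.524 = 6.39 m²/s. V₂ = q/y₂ = 6.39/3.73 = 1.71 m/s. E₁ = y₁ + V₁²/2g = 8.11 m; E₂ = y₂ + V₂²/2g = 3.88 m. ΔE = E₁ − E₂ = 4.23 m.

ΔE = 4.23 m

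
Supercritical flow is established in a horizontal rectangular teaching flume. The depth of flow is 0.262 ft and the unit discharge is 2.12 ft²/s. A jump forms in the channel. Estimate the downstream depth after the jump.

y₂ = 0.909 ft

V₁ = q/y₁ = 2.12/0.262 = 8.09 ft/s. Fr₁ = V₁/√(g·y₁) = 8.09/√(32.2×0.262) = 2.79.
From the momentum equation for a rectangular channel, y₂/y₁ = ½[√(1 + 8Fr₁²) − 1] = ½[√63.09 − 1] = 3.47.
y₂ = 3.47 × 0.262 = 0.909 ft.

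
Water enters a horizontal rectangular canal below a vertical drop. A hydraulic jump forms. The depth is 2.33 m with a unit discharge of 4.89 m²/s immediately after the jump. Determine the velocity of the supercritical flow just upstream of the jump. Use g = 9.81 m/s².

V₂ = q/y₂ = 4.89/2.33 = 2.10 m/s; Fr₂ = V₂/√(g·y₂) = 0.439.
The Bélanger relation is symmetric: y₁/y₂ = ½[√(1 + 8Fr₂²) − 1] = ½[√2.542 − 1] = 0.297.
y₁ = 0.297 × 2.33 = 0.692 m.
V₁ = q/y₁ = 4.89/0.692 = 7.06 m/s.

V₁ = 7.06 m/s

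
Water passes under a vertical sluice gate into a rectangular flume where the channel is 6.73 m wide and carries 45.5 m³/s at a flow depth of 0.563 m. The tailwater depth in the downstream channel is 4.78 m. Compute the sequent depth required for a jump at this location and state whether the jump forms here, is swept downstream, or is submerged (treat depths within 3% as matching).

y₂ = 3.80 m; the jump is submerged

q = Q/b = 45.5/6.73 = 6.76 m²/s; V₁ = q/y₁ = 12.0 m/s. Fr₁ = V₁/√(g·y₁) = 5.11.
Bélanger equation: y₂/y₁ = ½[√(1 + 8Fr₁²) − 1] = ½[√209.9 − 1] = 6.74.
y₂ = 6.74 × 0.563 = 3.80 m.
Tailwater y_tw = 4.78 m: y_tw > y₂, so the jump is submerged.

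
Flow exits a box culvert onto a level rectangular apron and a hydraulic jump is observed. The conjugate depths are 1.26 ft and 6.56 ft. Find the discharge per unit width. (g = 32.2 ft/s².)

q = 32.3 ft²/s

For a rectangular channel the momentum equation gives q² = ½·g·y₁·y₂·(y₁ + y₂) = ½×32.2×1.26×6.56×7.82 = 1041.
q = √1041 = 32.3 ft²/s.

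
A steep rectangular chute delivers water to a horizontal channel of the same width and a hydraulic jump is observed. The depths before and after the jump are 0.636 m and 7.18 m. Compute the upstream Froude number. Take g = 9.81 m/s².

Fr₁ = 8.33

For a rectangular channel the momentum equation gives q² = ½·g·y₁·y₂·(y₁ + y₂) = ½×9.81×0.636×7.18×7.82 = 175.
q = √175 = 13.2 m²/s.
V₁ = q/y₁ = 20.8 m/s; Fr₁ = V₁/√(g·y₁) = 8.33.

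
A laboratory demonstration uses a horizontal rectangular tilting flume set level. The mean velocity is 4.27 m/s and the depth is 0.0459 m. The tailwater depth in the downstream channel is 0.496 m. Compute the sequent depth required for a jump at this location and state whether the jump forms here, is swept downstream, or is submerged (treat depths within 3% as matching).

y₂ = 0.391 m; the jump is submerged

Fr₁ = V₁/√(g·y₁) = 4.27/√(9.81×0.0459) = 6.36.
Bélanger equation: y₂/y₁ = ½[√(1 + 8Fr₁²) − 1] = ½[√324.9 − 1] = 8.51.
y₂ = 8.51 × 0.0459 = 0.391 m.
Tailwater y_tw = 0.496 m: y_tw > y₂, so the jump is submerged.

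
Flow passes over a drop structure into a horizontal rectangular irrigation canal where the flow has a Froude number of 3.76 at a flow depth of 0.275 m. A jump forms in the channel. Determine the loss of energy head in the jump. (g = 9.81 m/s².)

ΔE = 0.805 m

Fr₁ = 3.76 (given).
Bélanger equation: y₂/y₁ = ½[√(1 + 8Fr₁²) − 1] = ½[√114.1 − 1] = 4.84.
y₂ = 4.84 × 0.275 = 1.33 m.
Head loss: ΔE = (y₂ − y₁)³/(4y₁y₂) = (1.33 − 0.275)³/(4×0.275×1.33) = 1.18/1.46 = 0.805 m.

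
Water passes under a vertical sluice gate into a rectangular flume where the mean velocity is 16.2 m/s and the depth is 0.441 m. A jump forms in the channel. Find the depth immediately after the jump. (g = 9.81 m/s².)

y₂ = 4.64 m

Fr₁ = V₁/√(g·y₁) = 16.2/√(9.81×0.441) = 7.79.
From the momentum equation for a rectangular channel, y₂/y₁ = ½[√(1 + 8Fr₁²) − 1] = ½[√486.3 − 1] = 10.5.
y₂ = 10.5 × 0.441 = 4.64 m.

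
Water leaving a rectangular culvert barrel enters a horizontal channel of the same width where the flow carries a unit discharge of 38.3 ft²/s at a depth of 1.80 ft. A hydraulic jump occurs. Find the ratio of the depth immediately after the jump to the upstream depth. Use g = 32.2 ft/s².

V₁ = q/y₁ = 38.3/1.80 = 21.3 ft/s. Fr₁ = V₁/√(g·y₁) = 21.3/√(32.2×1.80) = 2.79.
By Bélanger, y₂/y₁ = ½[√(1 + 8Fr₁²) − 1] = ½[√63.49 − 1] = 3.48.

y₂/y₁ = 3.48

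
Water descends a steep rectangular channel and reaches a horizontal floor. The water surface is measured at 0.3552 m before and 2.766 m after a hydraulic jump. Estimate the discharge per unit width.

For a rectangular channel the momentum equation gives q² = ½·g·y₁·y₂·(y₁ + y₂) = ½×9.81×0.3552×2.766×3.121 = 15.04.
q = √15.04 = 3.878 m²/s.

q = 3.878 m²/s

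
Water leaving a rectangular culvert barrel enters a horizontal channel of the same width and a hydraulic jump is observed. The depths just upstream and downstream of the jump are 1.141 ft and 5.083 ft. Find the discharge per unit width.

q = 24.11 ft²/s

For a rectangular channel the momentum equation gives q² = ½·g·y₁·y₂·(y₁ + y₂) = ½×32.2×1.141×5.083×6.224 = 581.2.
q = √581.2 = 24.11 ft²/s.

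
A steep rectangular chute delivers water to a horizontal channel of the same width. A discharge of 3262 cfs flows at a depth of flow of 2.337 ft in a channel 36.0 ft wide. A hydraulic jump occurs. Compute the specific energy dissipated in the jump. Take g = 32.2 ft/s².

q = Q/b = 3262/36.0 = 90.61 ft²/s; V₁ = q/y₁ = 38.77 ft/s. Fr₁ = V₁/√(g·y₁) = 4.470.
Sequent-depth ratio: y₂/y₁ = ½[√(1 + 8Fr₁²) − 1] = ½[√160.82 − 1] = 5.841.
y₂ = 5.841 × 2.337 = 13.65 ft.
V₂ = q/y₂ = 90.61/13.65 = 6.638 ft/s. E₁ = y₁ + V₁²/2g = 25.68 ft; E₂ = y₂ + V₂²/2g = 14.33 ft. ΔE = E₁ − E₂ = 11.35 ft.

ΔE = 11.35 ft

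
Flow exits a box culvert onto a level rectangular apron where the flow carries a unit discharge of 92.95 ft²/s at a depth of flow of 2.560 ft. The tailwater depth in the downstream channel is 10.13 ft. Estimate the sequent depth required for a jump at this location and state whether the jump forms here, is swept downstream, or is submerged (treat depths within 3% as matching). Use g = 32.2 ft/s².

y₂ = 13.25 ft; the jump is swept downstream

V₁ = q/y₁ = 92.95/2.560 = 36.31 ft/s. Fr₁ = V₁/√(g·y₁) = 36.31/√(32.2×2.560) = 3.999.
Sequent-depth ratio: y₂/y₁ = ½[√(1 + 8Fr₁²) − 1] = ½[√128.94 − 1] = 5.178.
y₂ = 5.178 × 2.560 = 13.25 ft.
Tailwater y_tw = 10.13 ft: y_tw < y₂, so the jump is swept downstream.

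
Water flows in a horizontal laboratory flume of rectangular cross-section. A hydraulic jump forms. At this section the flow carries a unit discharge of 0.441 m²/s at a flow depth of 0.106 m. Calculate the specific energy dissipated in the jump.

ΔE = 0.396 m

V₁ = q/y₁ = 0.441/0.106 = 4.16 m/s. Fr₁ = V₁/√(g·y₁) = 4.16/√(9.81×0.106) = 4.08.
Sequent-depth ratio: y₂/y₁ = ½[√(1 + 8Fr₁²) − 1] = ½[√134.2 − 1] = 5.29.
y₂ = 5.29 × 0.106 = 0.561 m.
Head loss: ΔE = (y₂ − y₁)³/(4y₁y₂) = (0.561 − 0.106)³/(4×0.106×0.561) = 0.0941/0.238 = 0.396 m.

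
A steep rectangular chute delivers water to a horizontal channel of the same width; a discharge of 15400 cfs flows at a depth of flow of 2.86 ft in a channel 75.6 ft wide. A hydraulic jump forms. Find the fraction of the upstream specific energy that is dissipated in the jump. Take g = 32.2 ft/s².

q = Q/b = 15400/75.6 = 204 ft²/s; V₁ = q/y₁ = 71.2 ft/s. Fr₁ = V₁/√(g·y₁) = 7.42.
Sequent-depth ratio: y₂/y₁ = ½[√(1 + 8Fr₁²) − 1] = ½[√441.7 − 1] = 10.0.
y₂ = 10.0 × 2.86 = 28.6 ft.
E₁ = y₁ + V₁²/2g = 81.6 ft. ΔE = (y₂ − y₁)³/(4y₁y₂) = 52.2 ft. ΔE/E₁ = 52.2/81.6 = 0.640.

ΔE/E₁ = 0.640 (64.0%)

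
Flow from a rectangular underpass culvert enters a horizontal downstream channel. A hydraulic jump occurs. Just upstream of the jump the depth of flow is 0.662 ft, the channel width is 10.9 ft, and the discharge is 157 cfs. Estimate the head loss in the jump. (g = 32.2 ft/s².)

ΔE = 3.73 ft

q = Q/b = 157/10.9 = 14.4 ft²/s; V₁ = q/y₁ = 21.8 ft/s. Fr₁ = V₁/√(g·y₁) = 4.71.
From the momentum equation for a rectangular channel, y₂/y₁ = ½[√(1 + 8Fr₁²) − 1] = ½[√178.7 − 1] = 6.18.
y₂ = 6.18 × 0.662 = 4.09 ft.
V₂ = q/y₂ = 14.4/4.09 = 3.52 ft/s. E₁ = y₁ + V₁²/2g = 8.01 ft; E₂ = y₂ + V₂²/2g = 4.29 ft. ΔE = E₁ − E₂ = 3.73 ft.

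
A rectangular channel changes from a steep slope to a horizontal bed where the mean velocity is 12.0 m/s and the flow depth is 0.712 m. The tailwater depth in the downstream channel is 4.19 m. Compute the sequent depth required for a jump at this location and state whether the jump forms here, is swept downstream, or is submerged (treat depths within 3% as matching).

y₂ = 4.23 m; the jump forms here

Fr₁ = V₁/√(g·y₁) = 12.0/√(9.81×0.712) = 4.54.
From the momentum equation for a rectangular channel, y₂/y₁ = ½[√(1 + 8Fr₁²) − 1] = ½[√165.9 − 1] = 5.94.
y₂ = 5.94 × 0.712 = 4.23 m.
Tailwater y_tw = 4.19 m: y_tw ≈ y₂, so the jump forms here.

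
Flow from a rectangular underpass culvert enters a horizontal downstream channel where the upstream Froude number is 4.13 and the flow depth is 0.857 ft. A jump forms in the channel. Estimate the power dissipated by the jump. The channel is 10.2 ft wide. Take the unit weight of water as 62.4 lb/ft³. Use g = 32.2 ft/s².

Fr₁ = 4.13 (given).
From the momentum equation for a rectangular channel, y₂/y₁ = ½[√(1 + 8Fr₁²) − 1] = ½[√137.5 − 1] = 5.36.
y₂ = 5.36 × 0.857 = 4.60 ft.
V₁ = Fr₁·√(g·y₁) = 4.13×√(32.2×0.857) = 21.7 ft/s; q = V₁·y₁ = 18.6 ft²/s. V₂ = q/y₂ = 18.6/4.60 = 4.05 ft/s. E₁ = y₁ + V₁²/2g = 8.17 ft; E₂ = y₂ + V₂²/2g = 4.85 ft. ΔE = E₁ − E₂ = 3.32 ft.
Q = q·b = 18.6 × 10.2 = 190 cfs. P = γ·Q·ΔE/550 = 62.4 × 190 × 3.32 / 550 = 71.4 hp.

P = 71.4 hp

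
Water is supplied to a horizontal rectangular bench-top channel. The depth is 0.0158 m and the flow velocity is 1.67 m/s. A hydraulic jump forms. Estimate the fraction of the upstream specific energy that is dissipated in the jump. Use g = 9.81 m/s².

Fr₁ = V₁/√(g·y₁) = 1.67/√(9.81×0.0158) = 4.24.
Sequent-depth ratio: y₂/y₁ = ½[√(1 + 8Fr₁²) − 1] = ½[√144.9 − 1] = 5.52.
y₂ = 5.52 × 0.0158 = 0.0872 m.
E₁ = y₁ + V₁²/2g = 0.158 m. ΔE = (y₂ − y₁)³/(4y₁y₂) = 0.0661 m. ΔE/E₁ = 0.0661/0.158 = 0.418.

ΔE/E₁ = 0.418 (41.8%)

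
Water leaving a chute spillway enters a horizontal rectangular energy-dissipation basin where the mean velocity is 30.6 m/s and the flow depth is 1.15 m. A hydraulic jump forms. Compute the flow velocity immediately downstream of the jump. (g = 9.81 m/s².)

V₂ = 2.47 m/s

Fr₁ = V₁/√(g·y₁) = 30.6/√(9.81×1.15) = 9.11.
Bélanger equation: y₂/y₁ = ½[√(1 + 8Fr₁²) − 1] = ½[√665.0 − 1] = 12.4.
y₂ = 12.4 × 1.15 = 14.3 m.
q = V₁·y₁ = 30.6 × 1.15 = 35.2 m²/s.
V₂ = q/y₂ = 35.2/14.3 = 2.47 m/s.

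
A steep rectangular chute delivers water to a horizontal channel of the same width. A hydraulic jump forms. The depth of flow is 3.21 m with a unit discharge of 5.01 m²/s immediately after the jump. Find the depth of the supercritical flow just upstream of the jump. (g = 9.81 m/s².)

y₁ = 0.437 m

V₂ = q/y₂ = 5.01/3.21 = 1.56 m/s; Fr₂ = V₂/√(g·y₂) = 0.278.
From the momentum equation (using Fr₂), y₁/y₂ = ½[√(1 + 8Fr₂²) − 1] = ½[√1.619 − 1] = 0.136.
y₁ = 0.136 × 3.21 = 0.437 m.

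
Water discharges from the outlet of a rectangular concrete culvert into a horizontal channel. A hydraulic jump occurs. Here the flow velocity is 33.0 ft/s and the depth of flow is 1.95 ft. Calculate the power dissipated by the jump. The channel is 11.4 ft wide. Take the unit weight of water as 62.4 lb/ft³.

P = 643 hp

Fr₁ = V₁/√(g·y₁) = 33.0/√(32.2×1.95) = 4.16.
From the momentum equation for a rectangular channel, y₂/y₁ = ½[√(1 + 8Fr₁²) − 1] = ½[√139.7 − 1] = 5.41.
y₂ = 5.41 × 1.95 = 10.6 ft.
Head loss: ΔE = (y₂ − y₁)³/(4y₁y₂) = (10.6 − 1.95)³/(4×1.95×10.6) = 636/82.3 = 7.73 ft.
q = V₁·y₁ = 33.0 × 1.95 = 64.3 ft²/s. Q = q·b = 64.3 × 11.4 = 734 cfs. P = γ·Q·ΔE/550 = 62.4 × 734 × 7.73 / 550 = 643 hp.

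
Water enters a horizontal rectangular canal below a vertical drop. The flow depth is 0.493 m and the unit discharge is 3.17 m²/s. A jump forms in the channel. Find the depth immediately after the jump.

V₁ = q/y₁ = 3.17/0.493 = 6.43 m/s. Fr₁ = V₁/√(g·y₁) = 6.43/√(9.81×0.493) = 2.92.
Sequent-depth ratio: y₂/y₁ = ½[√(1 + 8Fr₁²) − 1] = ½[√69.39 − 1] = 3.67.
y₂ = 3.67 × 0.493 = 1.81 m.

y₂ = 1.81 m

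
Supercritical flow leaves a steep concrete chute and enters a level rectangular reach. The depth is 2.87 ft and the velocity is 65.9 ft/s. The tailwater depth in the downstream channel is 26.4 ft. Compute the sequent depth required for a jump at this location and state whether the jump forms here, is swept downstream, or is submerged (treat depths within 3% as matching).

Fr₁ = V₁/√(g·y₁) = 65.9/√(32.2×2.87) = 6.86.
Sequent-depth ratio: y₂/y₁ = ½[√(1 + 8Fr₁²) − 1] = ½[√376.9 − 1] = 9.21.
y₂ = 9.21 × 2.87 = 26.4 ft.
Tailwater y_tw = 26.4 ft: y_tw ≈ y₂, so the jump forms here.

y₂ = 26.4 ft; the jump forms here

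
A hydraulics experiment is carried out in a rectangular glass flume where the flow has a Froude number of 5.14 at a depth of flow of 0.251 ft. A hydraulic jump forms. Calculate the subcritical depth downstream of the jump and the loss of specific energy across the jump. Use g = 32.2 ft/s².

y₂ = 1.70 ft; ΔE = 1.79 ft

Fr₁ = 5.14 (given).
From the momentum equation for a rectangular channel, y₂/y₁ = ½[√(1 + 8Fr₁²) − 1] = ½[√212.4 − 1] = 6.79.
y₂ = 6.79 × 0.251 = 1.70 ft.
V₁ = Fr₁·√(g·y₁) = 5.14×√(32.2×0.251) = 14.6 ft/s; q = V₁·y₁ = 3.67 ft²/s. V₂ = q/y₂ = 3.67/1.70 = 2.15 ft/s. E₁ = y₁ + V₁²/2g = 3.57 ft; E₂ = y₂ + V₂²/2g = 1.78 ft. ΔE = E₁ − E₂ = 1.79 ft.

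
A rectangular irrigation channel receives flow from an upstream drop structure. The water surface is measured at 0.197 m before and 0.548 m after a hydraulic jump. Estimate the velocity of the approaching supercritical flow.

V₁ = 3.19 m/s

For a rectangular channel the momentum equation gives q² = ½·g·y₁·y₂·(y₁ + y₂) = ½×9.81×0.197×0.548×0.745 = 0.394.
q = √0.394 = 0.628 m²/s.
V₁ = q/y₁ = 0.628/0.197 = 3.19 m/s.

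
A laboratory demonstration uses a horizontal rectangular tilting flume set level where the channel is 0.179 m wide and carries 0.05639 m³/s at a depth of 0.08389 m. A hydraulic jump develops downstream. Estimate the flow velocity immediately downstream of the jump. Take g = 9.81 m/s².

q = Q/b = 0.05639/0.179 = 0.3150 m²/s; V₁ = q/y₁ = 3.755 m/s. Fr₁ = V₁/√(g·y₁) = 4.140.
Bélanger equation: y₂/y₁ = ½[√(1 + 8Fr₁²) − 1] = ½[√138.08 − 1] = 5.375.
y₂ = 5.375 × 0.08389 = 0.4509 m.
V₂ = q/y₂ = 0.3150/0.4509 = 0.6986 m/s.

V₂ = 0.6986 m/s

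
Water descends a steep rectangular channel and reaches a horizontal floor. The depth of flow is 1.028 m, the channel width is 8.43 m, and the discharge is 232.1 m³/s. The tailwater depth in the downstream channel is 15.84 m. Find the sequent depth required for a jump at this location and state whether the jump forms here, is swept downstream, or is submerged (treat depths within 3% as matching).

q = Q/b = 232.1/8.43 = 27.53 m²/s; V₁ = q/y₁ = 26.78 m/s. Fr₁ = V₁/√(g·y₁) = 8.434.
By Bélanger, y₂/y₁ = ½[√(1 + 8Fr₁²) − 1] = ½[√570.03 − 1] = 11.44.
y₂ = 11.44 × 1.028 = 11.76 m.
Tailwater y_tw = 15.84 m: y_tw > y₂, so the jump is submerged.

y₂ = 11.76 m; the jump is submerged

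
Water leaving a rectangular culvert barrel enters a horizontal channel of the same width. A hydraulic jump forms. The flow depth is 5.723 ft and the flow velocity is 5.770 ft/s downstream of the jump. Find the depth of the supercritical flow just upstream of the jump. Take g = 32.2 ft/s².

Fr₂ = V₂/√(g·y₂) = 5.770/√(32.2×5.723) = 0.4250.
Applying the sequent-depth relation in reverse, y₁/y₂ = ½[√(1 + 8Fr₂²) − 1] = ½[√2.4453 − 1] = 0.2819.
y₁ = 0.2819 × 5.723 = 1.613 ft.

y₁ = 1.613 ft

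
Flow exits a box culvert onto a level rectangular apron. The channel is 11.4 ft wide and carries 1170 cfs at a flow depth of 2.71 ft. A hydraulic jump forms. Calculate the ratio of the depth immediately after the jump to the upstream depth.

q = Q/b = 1170/11.4 = 103 ft²/s; V₁ = q/y₁ = 37.9 ft/s. Fr₁ = V₁/√(g·y₁) = 4.05.
From the momentum equation for a rectangular channel, y₂/y₁ = ½[√(1 + 8Fr₁²) − 1] = ½[√132.5 − 1] = 5.26.

y₂/y₁ = 5.26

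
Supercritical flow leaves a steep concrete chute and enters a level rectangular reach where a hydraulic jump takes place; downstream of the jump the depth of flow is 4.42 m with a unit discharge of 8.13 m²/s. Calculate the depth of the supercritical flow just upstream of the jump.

V₂ = q/y₂ = 8.13/4.42 = 1.84 m/s; Fr₂ = V₂/√(g·y₂) = 0.279.
Applying the sequent-depth relation in reverse, y₁/y₂ = ½[√(1 + 8Fr₂²) − 1] = ½[√1.624 − 1] = 0.137.
y₁ = 0.137 × 4.42 = 0.607 m.

y₁ = 0.607 m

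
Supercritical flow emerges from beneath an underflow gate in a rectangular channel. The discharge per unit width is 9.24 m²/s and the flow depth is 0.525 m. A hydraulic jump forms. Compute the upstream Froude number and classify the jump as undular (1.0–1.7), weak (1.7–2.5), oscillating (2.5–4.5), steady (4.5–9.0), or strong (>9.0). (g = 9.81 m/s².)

Fr₁ = 7.76; steady jump

V₁ = q/y₁ = 9.24/0.525 = 17.6 m/s. Fr₁ = V₁/√(g·y₁) = 17.6/√(9.81×0.525) = 7.76.
Fr₁ = 7.76 lies in the steady range.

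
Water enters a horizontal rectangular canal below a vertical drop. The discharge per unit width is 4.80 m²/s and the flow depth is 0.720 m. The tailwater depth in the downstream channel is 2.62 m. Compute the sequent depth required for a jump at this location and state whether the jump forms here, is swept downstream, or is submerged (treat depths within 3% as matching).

y₂ = 2.22 m; the jump is submerged

V₁ = q/y₁ = 4.80/0.720 = 6.67 m/s. Fr₁ = V₁/√(g·y₁) = 6.67/√(9.81×0.720) = 2.51.
From the momentum equation for a rectangular channel, y₂/y₁ = ½[√(1 + 8Fr₁²) − 1] = ½[√51.34 − 1] = 3.08.
y₂ = 3.08 × 0.720 = 2.22 m.
Tailwater y_tw = 2.62 m: y_tw > y₂, so the jump is submerged.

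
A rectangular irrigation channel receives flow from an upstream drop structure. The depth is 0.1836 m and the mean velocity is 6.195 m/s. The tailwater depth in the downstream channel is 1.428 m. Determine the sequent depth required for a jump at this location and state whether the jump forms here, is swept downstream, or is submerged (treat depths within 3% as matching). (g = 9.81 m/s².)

y₂ = 1.110 m; the jump is submerged

Fr₁ = V₁/√(g·y₁) = 6.195/√(9.81×0.1836) = 4.616.
Conjugate-depth relation: y₂/y₁ = ½[√(1 + 8Fr₁²) − 1] = ½[√171.46 − 1] = 6.047.
y₂ = 6.047 × 0.1836 = 1.110 m.
Tailwater y_tw = 1.428 m: y_tw > y₂, so the jump is submerged.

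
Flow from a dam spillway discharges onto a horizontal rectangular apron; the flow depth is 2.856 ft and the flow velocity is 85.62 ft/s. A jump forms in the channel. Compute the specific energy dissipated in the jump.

Fr₁ = V₁/√(g·y₁) = 85.62/√(32.2×2.856) = 8.928.
By Bélanger, y₂/y₁ = ½[√(1 + 8Fr₁²) − 1] = ½[√638.71 − 1] = 12.14.
y₂ = 12.14 × 2.856 = 34.66 ft.
q = V₁·y₁ = 85.62 × 2.856 = 244.5 ft²/s. V₂ = q/y₂ = 244.5/34.66 = 7.055 ft/s. E₁ = y₁ + V₁²/2g = 116.7 ft; E₂ = y₂ + V₂²/2g = 35.43 ft. ΔE = E₁ − E₂ = 81.25 ft.

ΔE = 81.25 ft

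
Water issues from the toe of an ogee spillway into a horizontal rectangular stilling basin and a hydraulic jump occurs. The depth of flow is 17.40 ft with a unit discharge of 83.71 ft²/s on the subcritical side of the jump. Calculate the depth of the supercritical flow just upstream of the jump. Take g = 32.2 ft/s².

V₂ = q/y₂ = 83.71/17.40 = 4.811 ft/s; Fr₂ = V₂/√(g·y₂) = 0.2032.
From the momentum equation (using Fr₂), y₁/y₂ = ½[√(1 + 8Fr₂²) − 1] = ½[√1.3305 − 1] = 0.07673.
y₁ = 0.07673 × 17.40 = 1.335 ft.

y₁ = 1.335 ft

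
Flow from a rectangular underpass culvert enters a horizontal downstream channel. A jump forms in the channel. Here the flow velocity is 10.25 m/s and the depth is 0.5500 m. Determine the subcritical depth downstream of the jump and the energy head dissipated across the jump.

y₂ = 3.168 m; ΔE = 2.575 m

Fr₁ = V₁/√(g·y₁) = 10.25/√(9.81×0.5500) = 4.413.
Conjugate-depth relation: y₂/y₁ = ½[√(1 + 8Fr₁²) − 1] = ½[√156.78 − 1] = 5.761.
y₂ = 5.761 × 0.5500 = 3.168 m.
Head loss: ΔE = (y₂ − y₁)³/(4y₁y₂) = (3.168 − 0.5500)³/(4×0.5500×3.168) = 17.95/6.970 = 2.575 m.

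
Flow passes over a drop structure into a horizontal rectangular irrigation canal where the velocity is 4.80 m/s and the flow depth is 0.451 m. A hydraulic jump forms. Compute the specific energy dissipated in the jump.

Fr₁ = V₁/√(g·y₁) = 4.80/√(9.81×0.451) = 2.28.
Conjugate-depth relation: y₂/y₁ = ½[√(1 + 8Fr₁²) − 1] = ½[√42.66 − 1] = 2.77.
y₂ = 2.77 × 0.451 = 1.25 m.
q = V₁·y₁ = 4.80 × 0.451 = 2.16 m²/s. V₂ = q/y₂ = 2.16/1.25 = 1.74 m/s. E₁ = y₁ + V₁²/2g = 1.63 m; E₂ = y₂ + V₂²/2g = 1.40 m. ΔE = E₁ − E₂ = 0.224 m.

ΔE = 0.224 m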